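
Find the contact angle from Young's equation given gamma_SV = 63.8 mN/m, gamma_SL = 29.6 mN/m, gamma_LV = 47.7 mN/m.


cos(theta) = (gamma_SV - gamma_SL) / gamma_LV
cos(theta) = (63.8 - 29.6) / 47.7
cos(theta) = 0.716981
theta = arccos(0.716981) = 44.19 degrees

44.19


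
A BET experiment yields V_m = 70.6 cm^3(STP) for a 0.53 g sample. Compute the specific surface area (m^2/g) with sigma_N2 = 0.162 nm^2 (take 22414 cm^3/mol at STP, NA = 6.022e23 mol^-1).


Number of moles in monolayer = V_m / 22414 = 70.6 / 22414 = 0.00314982
Number of molecules = moles * NA = 0.00314982 * 6.022e23
SA = molecules * sigma / mass
SA = (70.6 / 22414) * 6.022e23 * 0.162e-18 / 0.53
SA = 579.8 m^2/g

579.8


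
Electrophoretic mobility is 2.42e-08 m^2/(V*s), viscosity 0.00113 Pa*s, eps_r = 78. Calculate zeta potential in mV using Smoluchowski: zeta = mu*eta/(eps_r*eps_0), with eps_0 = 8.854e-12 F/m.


Smoluchowski equation: zeta = mu * eta / (eps_r * eps_0)
zeta = 2.42e-08 * 0.00113 / (78 * 8.854e-12)
zeta = 0.039597 V = 39.6 mV

39.6


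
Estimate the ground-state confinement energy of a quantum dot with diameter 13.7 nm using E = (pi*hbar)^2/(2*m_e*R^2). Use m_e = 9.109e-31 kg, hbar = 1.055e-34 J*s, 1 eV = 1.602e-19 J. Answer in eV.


Radius R = 13.7/2 = 6.85 nm = 6.85e-09 m
E = (pi * 1.055e-34)^2 / (2 * 9.109e-31 * (6.85e-09)^2)
E(J) = 1.28506e-21
E = E(J) / 1.602e-19 = 0.008 eV

0.008


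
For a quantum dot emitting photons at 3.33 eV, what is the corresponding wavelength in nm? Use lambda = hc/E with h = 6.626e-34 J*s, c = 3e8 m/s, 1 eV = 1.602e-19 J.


Convert energy: E = 3.33 eV = 3.33 * 1.602e-19 = 5.33466e-19 J
lambda = h*c / E = 6.626e-34 * 3e8 / 5.33466e-19
lambda = 3.7262e-07 m = 372.6 nm

372.6


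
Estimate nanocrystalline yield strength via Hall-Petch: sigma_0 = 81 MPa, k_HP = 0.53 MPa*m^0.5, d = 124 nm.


d = 124 nm = 1.24e-07 m
sqrt(d) = 0.0003521363
Hall-Petch contribution = k / sqrt(d) = 0.53 / 0.0003521363 = 1505.1 MPa
sigma = sigma_0 + k/sqrt(d) = 81 + 1505.1 = 1586.1 MPa

1586.1


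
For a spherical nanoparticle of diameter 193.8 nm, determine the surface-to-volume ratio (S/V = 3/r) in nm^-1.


Radius r = 193.8/2 = 96.9 nm
S/V = 3 / r = 3 / 96.9
S/V = 0.031 nm^-1

0.031


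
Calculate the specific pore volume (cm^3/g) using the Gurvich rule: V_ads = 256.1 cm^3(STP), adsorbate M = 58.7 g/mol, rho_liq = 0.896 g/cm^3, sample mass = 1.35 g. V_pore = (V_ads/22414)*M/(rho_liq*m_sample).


Moles adsorbed n = V_ads / 22414 = 256.1 / 22414 = 1.142589e-02 mol
Liquid volume V_liq = n * M / rho_liq = 1.142589e-02 * 58.7 / 0.896 = 0.74855 cm^3
Specific pore volume V_pore = V_liq / m_sample = 0.74855 / 1.35
V_pore = 0.5545 cm^3/g

0.5545


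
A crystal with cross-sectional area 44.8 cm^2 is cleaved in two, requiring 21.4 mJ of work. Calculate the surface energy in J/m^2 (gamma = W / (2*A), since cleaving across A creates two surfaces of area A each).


Convert: A = 44.8 cm^2 = 0.00448 m^2, W = 21.4 mJ = 0.0214 J
Cleaving exposes two faces of area A, so total new surface = 2*A and gamma = W / (2*A)
gamma = 0.0214 / (2 * 0.00448)
gamma = 2.388 J/m^2

2.388


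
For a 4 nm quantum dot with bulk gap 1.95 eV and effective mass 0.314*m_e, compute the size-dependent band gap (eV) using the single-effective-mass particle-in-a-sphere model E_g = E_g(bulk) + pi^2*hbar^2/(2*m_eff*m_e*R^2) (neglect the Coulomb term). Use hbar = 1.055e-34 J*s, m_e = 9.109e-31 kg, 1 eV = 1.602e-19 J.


Radius R = 4/2 nm = 2e-09 m
Confinement energy dE = pi^2 * hbar^2 / (2 * m_eff * m_e * R^2)
dE = pi^2 * (1.055e-34)^2 / (2 * 0.314 * 9.109e-31 * (2e-09)^2) J, divided by 1.602e-19 J/eV
dE = 0.2997 eV
Total band gap = E_g(bulk) + dE = 1.95 + 0.2997 = 2.2497 eV

2.2497


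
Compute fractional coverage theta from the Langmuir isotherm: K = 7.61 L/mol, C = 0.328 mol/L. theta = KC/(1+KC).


Langmuir isotherm: theta = K*C / (1 + K*C)
K*C = 7.61 * 0.328 = 2.49608
theta = 2.49608 / (1 + 2.49608) = 2.49608 / 3.49608
theta = 0.714

0.714


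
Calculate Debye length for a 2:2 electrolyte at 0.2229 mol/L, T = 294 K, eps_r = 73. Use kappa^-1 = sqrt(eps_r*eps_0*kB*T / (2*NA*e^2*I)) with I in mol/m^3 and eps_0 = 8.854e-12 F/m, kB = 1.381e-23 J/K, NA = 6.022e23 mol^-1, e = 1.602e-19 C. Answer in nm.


Ionic strength I = 0.2229 * 2^2 * 1000 = 891.6 mol/m^3
kappa^-1 = sqrt(73 * 8.854e-12 * 1.381e-23 * 294 / (2 * 6.022e23 * (1.602e-19)^2 * 891.6))
kappa^-1 = 0.309 nm

0.309


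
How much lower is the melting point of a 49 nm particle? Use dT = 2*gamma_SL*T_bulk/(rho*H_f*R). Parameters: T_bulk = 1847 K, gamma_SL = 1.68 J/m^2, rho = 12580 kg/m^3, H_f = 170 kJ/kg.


Radius R = 49/2 = 24.5 nm = 2.45e-08 m
Convert H_f = 170 kJ/kg = 170000 J/kg
dT = 2 * gamma_SL * T_bulk / (rho * H_f * R)
dT = 2 * 1.68 * 1847 / (12580 * 170000 * 2.45e-08)
dT = 118.4 K

118.4


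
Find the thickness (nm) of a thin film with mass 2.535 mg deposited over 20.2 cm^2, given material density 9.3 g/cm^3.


Convert: m = 2.535 mg = 2.5350e-06 kg, A = 20.2 cm^2 = 2.0200e-03 m^2, rho = 9.3 g/cm^3 = 9300 kg/m^3
t = m / (A * rho)
t = 2.5350e-06 / (2.0200e-03 * 9300)
t = 1.3494e-07 m = 134.9 nm

134.9


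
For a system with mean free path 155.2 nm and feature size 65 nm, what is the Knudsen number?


Knudsen number Kn = lambda / L
Kn = 155.2 / 65
Kn = 2.3877

2.3877


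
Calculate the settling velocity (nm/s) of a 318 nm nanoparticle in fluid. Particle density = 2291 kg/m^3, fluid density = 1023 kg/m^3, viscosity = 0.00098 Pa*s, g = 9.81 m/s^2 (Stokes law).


Radius R = 318/2 nm = 1.59e-07 m
Density difference = 2291 - 1023 = 1268 kg/m^3
v = 2 * R^2 * (rho_p - rho_f) * g / (9 * eta)
v = 2 * (1.59e-07)^2 * 1268 * 9.81 / (9 * 0.00098)
v = 7.13089e-08 m/s = 71.3089 nm/s

71.3089


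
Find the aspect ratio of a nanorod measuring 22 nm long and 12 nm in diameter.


Aspect ratio AR = length / diameter
AR = 22 / 12
AR = 1.83

1.83


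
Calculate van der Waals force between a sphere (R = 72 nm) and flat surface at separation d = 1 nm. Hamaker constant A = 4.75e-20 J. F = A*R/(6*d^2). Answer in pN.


Convert to SI: R = 72 nm = 7.2e-08 m, d = 1 nm = 1e-09 m
F = A * R / (6 * d^2)
F = 4.75e-20 * 7.2e-08 / (6 * (1e-09)^2)
F = 5.7e-10 N = 570.0 pN

570.0


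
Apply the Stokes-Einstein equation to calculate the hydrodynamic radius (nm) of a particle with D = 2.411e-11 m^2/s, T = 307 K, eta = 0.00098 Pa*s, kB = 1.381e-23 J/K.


Stokes-Einstein: R = kB*T / (6*pi*eta*D)
R = 1.381e-23 * 307 / (6 * pi * 0.00098 * 2.411e-11)
R = 9.51936e-09 m = 9.52 nm

9.52


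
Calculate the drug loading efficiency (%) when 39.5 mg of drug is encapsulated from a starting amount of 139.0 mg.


Drug loading efficiency = (drug loaded / drug initial) * 100
DLE = 39.5 / 139.0 * 100
DLE = 0.2842 * 100
DLE = 28.42%

28.42


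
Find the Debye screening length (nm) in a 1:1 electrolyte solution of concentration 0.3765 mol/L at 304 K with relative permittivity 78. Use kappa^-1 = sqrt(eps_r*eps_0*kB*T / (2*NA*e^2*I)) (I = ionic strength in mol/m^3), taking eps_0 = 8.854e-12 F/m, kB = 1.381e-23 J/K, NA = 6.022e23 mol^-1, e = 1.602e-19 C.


Ionic strength I = 0.3765 * 1^2 * 1000 = 376.5 mol/m^3
kappa^-1 = sqrt(78 * 8.854e-12 * 1.381e-23 * 304 / (2 * 6.022e23 * (1.602e-19)^2 * 376.5))
kappa^-1 = 0.499 nm

0.499


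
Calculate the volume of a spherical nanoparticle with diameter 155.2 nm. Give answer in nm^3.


Radius r = 155.2/2 = 77.6 nm
Volume V = (4/3) * pi * r^3
V = (4/3) * pi * (77.6)^3
V = 1957373.81 nm^3

1957373.81


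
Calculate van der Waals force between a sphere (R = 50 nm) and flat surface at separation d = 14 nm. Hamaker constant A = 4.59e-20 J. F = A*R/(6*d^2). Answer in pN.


Convert to SI: R = 50 nm = 5e-08 m, d = 14 nm = 1.4e-08 m
F = A * R / (6 * d^2)
F = 4.59e-20 * 5e-08 / (6 * (1.4e-08)^2)
F = 1.95153e-12 N = 1.952 pN

1.952


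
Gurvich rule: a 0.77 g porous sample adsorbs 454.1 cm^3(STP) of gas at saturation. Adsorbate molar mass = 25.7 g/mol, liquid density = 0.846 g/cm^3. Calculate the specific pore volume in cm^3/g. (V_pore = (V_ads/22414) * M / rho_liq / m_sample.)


Moles adsorbed n = V_ads / 22414 = 454.1 / 22414 = 2.025966e-02 mol
Liquid volume V_liq = n * M / rho_liq = 2.025966e-02 * 25.7 / 0.846 = 0.61545 cm^3
Specific pore volume V_pore = V_liq / m_sample = 0.61545 / 0.77
V_pore = 0.7993 cm^3/g

0.7993


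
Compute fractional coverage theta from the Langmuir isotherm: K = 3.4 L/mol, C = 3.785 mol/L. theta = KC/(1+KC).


Langmuir isotherm: theta = K*C / (1 + K*C)
K*C = 3.4 * 3.785 = 12.869
theta = 12.869 / (1 + 12.869) = 12.869 / 13.869
theta = 0.9279

0.9279


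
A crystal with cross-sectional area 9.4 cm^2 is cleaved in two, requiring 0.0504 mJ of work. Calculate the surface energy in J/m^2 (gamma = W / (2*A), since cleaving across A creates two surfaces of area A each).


Convert: A = 9.4 cm^2 = 0.00094 m^2, W = 0.0504 mJ = 5.04e-05 J
Cleaving exposes two faces of area A, so total new surface = 2*A and gamma = W / (2*A)
gamma = 5.04e-05 / (2 * 0.00094)
gamma = 0.027 J/m^2

0.027


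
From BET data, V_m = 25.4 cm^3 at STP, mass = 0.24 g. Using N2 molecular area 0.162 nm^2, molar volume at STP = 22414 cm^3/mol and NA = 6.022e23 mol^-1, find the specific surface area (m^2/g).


Number of moles in monolayer = V_m / 22414 = 25.4 / 22414 = 0.00113322
Number of molecules = moles * NA = 0.00113322 * 6.022e23
SA = molecules * sigma / mass
SA = (25.4 / 22414) * 6.022e23 * 0.162e-18 / 0.24
SA = 460.6 m^2/g

460.6


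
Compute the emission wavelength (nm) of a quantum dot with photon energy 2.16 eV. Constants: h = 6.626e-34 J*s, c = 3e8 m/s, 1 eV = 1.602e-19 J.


Convert energy: E = 2.16 eV = 2.16 * 1.602e-19 = 3.46032e-19 J
lambda = h*c / E = 6.626e-34 * 3e8 / 3.46032e-19
lambda = 5.74456e-07 m = 574.5 nm

574.5


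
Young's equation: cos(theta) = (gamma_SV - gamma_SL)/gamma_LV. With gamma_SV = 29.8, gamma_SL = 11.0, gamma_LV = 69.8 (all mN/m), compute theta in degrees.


cos(theta) = (gamma_SV - gamma_SL) / gamma_LV
cos(theta) = (29.8 - 11.0) / 69.8
cos(theta) = 0.269341
theta = arccos(0.269341) = 74.37 degrees

74.37


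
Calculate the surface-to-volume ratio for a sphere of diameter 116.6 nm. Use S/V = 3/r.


Radius r = 116.6/2 = 58.3 nm
S/V = 3 / r = 3 / 58.3
S/V = 0.0515 nm^-1

0.0515


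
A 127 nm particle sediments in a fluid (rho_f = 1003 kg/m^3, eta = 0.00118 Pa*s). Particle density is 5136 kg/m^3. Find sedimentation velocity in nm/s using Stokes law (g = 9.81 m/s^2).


Radius R = 127/2 nm = 6.35e-08 m
Density difference = 5136 - 1003 = 4133 kg/m^3
v = 2 * R^2 * (rho_p - rho_f) * g / (9 * eta)
v = 2 * (6.35e-08)^2 * 4133 * 9.81 / (9 * 0.00118)
v = 3.07884e-08 m/s = 30.7884 nm/s

30.7884


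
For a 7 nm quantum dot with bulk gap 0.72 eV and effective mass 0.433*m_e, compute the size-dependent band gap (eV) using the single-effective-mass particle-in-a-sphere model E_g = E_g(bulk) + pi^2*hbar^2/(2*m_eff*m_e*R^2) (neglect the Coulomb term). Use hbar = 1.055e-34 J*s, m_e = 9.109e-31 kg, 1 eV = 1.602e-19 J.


Radius R = 7/2 nm = 3.5e-09 m
Confinement energy dE = pi^2 * hbar^2 / (2 * m_eff * m_e * R^2)
dE = pi^2 * (1.055e-34)^2 / (2 * 0.433 * 9.109e-31 * (3.5e-09)^2) J, divided by 1.602e-19 J/eV
dE = 0.071 eV
Total band gap = E_g(bulk) + dE = 0.72 + 0.071 = 0.791 eV

0.791


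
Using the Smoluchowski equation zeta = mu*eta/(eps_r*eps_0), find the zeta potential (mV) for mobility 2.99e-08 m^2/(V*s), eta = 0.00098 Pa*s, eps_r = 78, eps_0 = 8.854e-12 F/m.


Smoluchowski equation: zeta = mu * eta / (eps_r * eps_0)
zeta = 2.99e-08 * 0.00098 / (78 * 8.854e-12)
zeta = 0.042429 V = 42.43 mV

42.43


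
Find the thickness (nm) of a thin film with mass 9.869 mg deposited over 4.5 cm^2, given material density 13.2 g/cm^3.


Convert: m = 9.869 mg = 9.8690e-06 kg, A = 4.5 cm^2 = 4.5000e-04 m^2, rho = 13.2 g/cm^3 = 13200 kg/m^3
t = m / (A * rho)
t = 9.8690e-06 / (4.5000e-04 * 13200)
t = 1.6614e-06 m = 1661.4 nm

1661.4


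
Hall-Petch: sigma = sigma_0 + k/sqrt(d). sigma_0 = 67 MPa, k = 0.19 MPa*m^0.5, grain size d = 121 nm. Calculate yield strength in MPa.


d = 121 nm = 1.21e-07 m
sqrt(d) = 0.0003478505
Hall-Petch contribution = k / sqrt(d) = 0.19 / 0.0003478505 = 546.2 MPa
sigma = sigma_0 + k/sqrt(d) = 67 + 546.2 = 613.2 MPa

613.2


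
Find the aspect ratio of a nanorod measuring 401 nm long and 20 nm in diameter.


Aspect ratio AR = length / diameter
AR = 401 / 20
AR = 20.05

20.05


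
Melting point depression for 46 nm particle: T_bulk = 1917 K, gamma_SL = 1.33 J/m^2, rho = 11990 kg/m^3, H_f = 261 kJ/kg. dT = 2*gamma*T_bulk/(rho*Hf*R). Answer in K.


Radius R = 46/2 = 23 nm = 2.3e-08 m
Convert H_f = 261 kJ/kg = 261000 J/kg
dT = 2 * gamma_SL * T_bulk / (rho * H_f * R)
dT = 2 * 1.33 * 1917 / (11990 * 261000 * 2.3e-08)
dT = 70.8 K

70.8


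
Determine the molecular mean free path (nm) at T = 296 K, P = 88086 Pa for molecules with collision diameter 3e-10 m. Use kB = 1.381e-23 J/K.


Mean free path: lambda = kB*T / (sqrt(2) * pi * d^2 * P)
lambda = 1.381e-23 * 296 / (sqrt(2) * pi * (3e-10)^2 * 88086)
lambda = 1.16057e-07 m
lambda = 116.06 nm

116.06


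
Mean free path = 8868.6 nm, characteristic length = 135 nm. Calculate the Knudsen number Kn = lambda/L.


Knudsen number Kn = lambda / L
Kn = 8868.6 / 135
Kn = 65.6933

65.6933


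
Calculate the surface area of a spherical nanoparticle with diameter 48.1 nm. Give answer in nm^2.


Radius r = 48.1/2 = 24.05 nm
Surface area SA = 4 * pi * r^2
SA = 4 * pi * (24.05)^2
SA = 7268.42 nm^2

7268.42


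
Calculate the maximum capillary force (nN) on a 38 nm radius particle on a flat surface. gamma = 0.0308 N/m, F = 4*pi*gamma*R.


Convert radius: R = 38 nm = 3.8e-08 m
F = 4 * pi * gamma * R
F = 4 * pi * 0.0308 * 3.8e-08
F = 1.47077e-08 N = 14.7077 nN

14.7077


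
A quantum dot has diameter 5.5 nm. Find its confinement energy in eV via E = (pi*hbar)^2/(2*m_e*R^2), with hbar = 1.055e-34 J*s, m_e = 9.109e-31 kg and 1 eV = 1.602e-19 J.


Radius R = 5.5/2 = 2.75 nm = 2.75e-09 m
E = (pi * 1.055e-34)^2 / (2 * 9.109e-31 * (2.75e-09)^2)
E(J) = 7.97331e-21
E = E(J) / 1.602e-19 = 0.0498 eV

0.0498


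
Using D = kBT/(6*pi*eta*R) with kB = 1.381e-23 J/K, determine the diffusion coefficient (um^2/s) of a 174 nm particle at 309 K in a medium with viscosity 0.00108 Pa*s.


Radius R = 174/2 = 87 nm = 8.7e-08 m
D = kB*T / (6*pi*eta*R)
D = 1.381e-23 * 309 / (6 * pi * 0.00108 * 8.7e-08)
D = 2.4094e-12 m^2/s = 2.409 um^2/s

2.409


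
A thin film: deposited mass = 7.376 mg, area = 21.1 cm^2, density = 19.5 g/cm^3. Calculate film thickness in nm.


Convert: m = 7.376 mg = 7.3760e-06 kg, A = 21.1 cm^2 = 2.1100e-03 m^2, rho = 19.5 g/cm^3 = 19500 kg/m^3
t = m / (A * rho)
t = 7.3760e-06 / (2.1100e-03 * 19500)
t = 1.7927e-07 m = 179.3 nm

179.3


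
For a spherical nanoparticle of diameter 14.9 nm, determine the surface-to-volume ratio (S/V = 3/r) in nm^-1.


Radius r = 14.9/2 = 7.45 nm
S/V = 3 / r = 3 / 7.45
S/V = 0.4027 nm^-1

0.4027


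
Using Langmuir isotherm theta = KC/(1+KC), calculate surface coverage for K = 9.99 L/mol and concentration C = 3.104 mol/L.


Langmuir isotherm: theta = K*C / (1 + K*C)
K*C = 9.99 * 3.104 = 31.00896
theta = 31.00896 / (1 + 31.00896) = 31.00896 / 32.00896
theta = 0.9688

0.9688


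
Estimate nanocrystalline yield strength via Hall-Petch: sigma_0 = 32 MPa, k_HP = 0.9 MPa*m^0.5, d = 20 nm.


d = 20 nm = 2e-08 m
sqrt(d) = 0.0001414214
Hall-Petch contribution = k / sqrt(d) = 0.9 / 0.0001414214 = 6364.0 MPa
sigma = sigma_0 + k/sqrt(d) = 32 + 6364.0 = 6396.0 MPa

6396.0


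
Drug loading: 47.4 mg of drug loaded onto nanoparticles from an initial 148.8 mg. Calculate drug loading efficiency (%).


Drug loading efficiency = (drug loaded / drug initial) * 100
DLE = 47.4 / 148.8 * 100
DLE = 0.3185 * 100
DLE = 31.85%

31.85


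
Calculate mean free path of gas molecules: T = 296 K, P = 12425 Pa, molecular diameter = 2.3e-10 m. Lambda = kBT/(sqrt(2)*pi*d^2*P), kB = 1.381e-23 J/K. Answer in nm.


Mean free path: lambda = kB*T / (sqrt(2) * pi * d^2 * P)
lambda = 1.381e-23 * 296 / (sqrt(2) * pi * (2.3e-10)^2 * 12425)
lambda = 1.39981e-06 m
lambda = 1399.81 nm

1399.81


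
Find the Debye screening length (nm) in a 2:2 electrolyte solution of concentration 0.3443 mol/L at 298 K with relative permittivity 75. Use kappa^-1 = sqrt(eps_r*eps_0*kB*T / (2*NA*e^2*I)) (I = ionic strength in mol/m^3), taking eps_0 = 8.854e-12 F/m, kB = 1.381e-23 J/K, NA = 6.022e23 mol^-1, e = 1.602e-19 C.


Ionic strength I = 0.3443 * 2^2 * 1000 = 1377.2 mol/m^3
kappa^-1 = sqrt(75 * 8.854e-12 * 1.381e-23 * 298 / (2 * 6.022e23 * (1.602e-19)^2 * 1377.2))
kappa^-1 = 0.253 nm

0.253


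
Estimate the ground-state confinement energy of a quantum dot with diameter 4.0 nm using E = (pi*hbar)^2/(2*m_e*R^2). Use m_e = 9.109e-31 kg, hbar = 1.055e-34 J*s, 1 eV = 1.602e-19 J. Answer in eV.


Radius R = 4.0/2 = 2 nm = 2e-09 m
E = (pi * 1.055e-34)^2 / (2 * 9.109e-31 * (2e-09)^2)
E(J) = 1.50745e-20
E = E(J) / 1.602e-19 = 0.0941 eV

0.0941


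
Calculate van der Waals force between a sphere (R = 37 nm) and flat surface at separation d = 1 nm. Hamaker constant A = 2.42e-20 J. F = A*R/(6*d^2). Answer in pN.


Convert to SI: R = 37 nm = 3.7e-08 m, d = 1 nm = 1e-09 m
F = A * R / (6 * d^2)
F = 2.42e-20 * 3.7e-08 / (6 * (1e-09)^2)
F = 1.49233e-10 N = 149.233 pN

149.233


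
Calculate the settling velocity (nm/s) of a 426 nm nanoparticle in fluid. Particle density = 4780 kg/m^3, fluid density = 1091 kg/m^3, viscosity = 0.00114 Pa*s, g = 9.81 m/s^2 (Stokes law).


Radius R = 426/2 nm = 2.13e-07 m
Density difference = 4780 - 1091 = 3689 kg/m^3
v = 2 * R^2 * (rho_p - rho_f) * g / (9 * eta)
v = 2 * (2.13e-07)^2 * 3689 * 9.81 / (9 * 0.00114)
v = 3.20051e-07 m/s = 320.0512 nm/s

320.0512


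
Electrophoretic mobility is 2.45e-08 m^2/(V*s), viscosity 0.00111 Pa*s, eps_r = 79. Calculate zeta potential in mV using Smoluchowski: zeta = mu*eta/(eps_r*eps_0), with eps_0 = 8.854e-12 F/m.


Smoluchowski equation: zeta = mu * eta / (eps_r * eps_0)
zeta = 2.45e-08 * 0.00111 / (79 * 8.854e-12)
zeta = 0.03888 V = 38.88 mV

38.88


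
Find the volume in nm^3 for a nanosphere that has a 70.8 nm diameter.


Radius r = 70.8/2 = 35.4 nm
Volume V = (4/3) * pi * r^3
V = (4/3) * pi * (35.4)^3
V = 185822.54 nm^3

185822.54


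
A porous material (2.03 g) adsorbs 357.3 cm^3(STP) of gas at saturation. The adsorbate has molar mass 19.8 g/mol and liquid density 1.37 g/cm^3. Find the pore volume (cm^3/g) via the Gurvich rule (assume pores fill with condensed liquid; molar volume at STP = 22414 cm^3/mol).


Moles adsorbed n = V_ads / 22414 = 357.3 / 22414 = 1.594093e-02 mol
Liquid volume V_liq = n * M / rho_liq = 1.594093e-02 * 19.8 / 1.37 = 0.23039 cm^3
Specific pore volume V_pore = V_liq / m_sample = 0.23039 / 2.03
V_pore = 0.1135 cm^3/g

0.1135


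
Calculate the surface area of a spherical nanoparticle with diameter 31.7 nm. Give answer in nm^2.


Radius r = 31.7/2 = 15.85 nm
Surface area SA = 4 * pi * r^2
SA = 4 * pi * (15.85)^2
SA = 3156.96 nm^2

3156.96


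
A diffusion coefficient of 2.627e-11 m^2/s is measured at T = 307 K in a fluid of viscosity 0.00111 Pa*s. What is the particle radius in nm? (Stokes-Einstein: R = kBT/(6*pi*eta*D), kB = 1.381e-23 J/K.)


Stokes-Einstein: R = kB*T / (6*pi*eta*D)
R = 1.381e-23 * 307 / (6 * pi * 0.00111 * 2.627e-11)
R = 7.71344e-09 m = 7.71 nm

7.71


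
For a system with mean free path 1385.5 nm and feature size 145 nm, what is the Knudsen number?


Knudsen number Kn = lambda / L
Kn = 1385.5 / 145
Kn = 9.5552

9.5552


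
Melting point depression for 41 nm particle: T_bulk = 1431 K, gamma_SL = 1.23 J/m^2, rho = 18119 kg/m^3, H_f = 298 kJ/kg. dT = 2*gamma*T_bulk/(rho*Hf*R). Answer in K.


Radius R = 41/2 = 20.5 nm = 2.05e-08 m
Convert H_f = 298 kJ/kg = 298000 J/kg
dT = 2 * gamma_SL * T_bulk / (rho * H_f * R)
dT = 2 * 1.23 * 1431 / (18119 * 298000 * 2.05e-08)
dT = 31.8 K

31.8


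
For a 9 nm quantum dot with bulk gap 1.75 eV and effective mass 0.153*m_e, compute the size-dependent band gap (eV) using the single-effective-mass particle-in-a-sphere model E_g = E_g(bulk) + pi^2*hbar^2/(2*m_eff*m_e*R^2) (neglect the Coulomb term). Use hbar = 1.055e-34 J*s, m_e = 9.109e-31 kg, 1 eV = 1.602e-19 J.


Radius R = 9/2 nm = 4.5e-09 m
Confinement energy dE = pi^2 * hbar^2 / (2 * m_eff * m_e * R^2)
dE = pi^2 * (1.055e-34)^2 / (2 * 0.153 * 9.109e-31 * (4.5e-09)^2) J, divided by 1.602e-19 J/eV
dE = 0.1215 eV
Total band gap = E_g(bulk) + dE = 1.75 + 0.1215 = 1.8715 eV

1.8715


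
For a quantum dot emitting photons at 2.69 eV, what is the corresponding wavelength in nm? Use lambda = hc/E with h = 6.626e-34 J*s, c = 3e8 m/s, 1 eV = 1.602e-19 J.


Convert energy: E = 2.69 eV = 2.69 * 1.602e-19 = 4.30938e-19 J
lambda = h*c / E = 6.626e-34 * 3e8 / 4.30938e-19
lambda = 4.61273e-07 m = 461.3 nm

461.3


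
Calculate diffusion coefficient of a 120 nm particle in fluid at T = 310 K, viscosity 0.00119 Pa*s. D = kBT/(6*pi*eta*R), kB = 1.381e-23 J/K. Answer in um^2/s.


Radius R = 120/2 = 60 nm = 6e-08 m
D = kB*T / (6*pi*eta*R)
D = 1.381e-23 * 310 / (6 * pi * 0.00119 * 6e-08)
D = 3.18094e-12 m^2/s = 3.181 um^2/s

3.181


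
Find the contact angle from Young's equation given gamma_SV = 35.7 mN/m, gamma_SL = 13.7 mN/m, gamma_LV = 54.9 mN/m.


cos(theta) = (gamma_SV - gamma_SL) / gamma_LV
cos(theta) = (35.7 - 13.7) / 54.9
cos(theta) = 0.400729
theta = arccos(0.400729) = 66.38 degrees

66.38


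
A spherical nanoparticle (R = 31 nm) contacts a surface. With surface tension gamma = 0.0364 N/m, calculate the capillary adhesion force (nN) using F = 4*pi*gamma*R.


Convert radius: R = 31 nm = 3.1e-08 m
F = 4 * pi * gamma * R
F = 4 * pi * 0.0364 * 3.1e-08
F = 1.41799e-08 N = 14.1799 nN

14.1799


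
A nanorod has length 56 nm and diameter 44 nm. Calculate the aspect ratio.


Aspect ratio AR = length / diameter
AR = 56 / 44
AR = 1.27

1.27


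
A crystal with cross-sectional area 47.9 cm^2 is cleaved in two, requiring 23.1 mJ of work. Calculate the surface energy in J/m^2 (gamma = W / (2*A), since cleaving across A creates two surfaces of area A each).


Convert: A = 47.9 cm^2 = 0.00479 m^2, W = 23.1 mJ = 0.0231 J
Cleaving exposes two faces of area A, so total new surface = 2*A and gamma = W / (2*A)
gamma = 0.0231 / (2 * 0.00479)
gamma = 2.411 J/m^2

2.411


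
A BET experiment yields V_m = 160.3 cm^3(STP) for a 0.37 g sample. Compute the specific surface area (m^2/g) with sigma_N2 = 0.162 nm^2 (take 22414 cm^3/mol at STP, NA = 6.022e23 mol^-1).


Number of moles in monolayer = V_m / 22414 = 160.3 / 22414 = 0.00715178
Number of molecules = moles * NA = 0.00715178 * 6.022e23
SA = molecules * sigma / mass
SA = (160.3 / 22414) * 6.022e23 * 0.162e-18 / 0.37
SA = 1885.7 m^2/g

1885.7


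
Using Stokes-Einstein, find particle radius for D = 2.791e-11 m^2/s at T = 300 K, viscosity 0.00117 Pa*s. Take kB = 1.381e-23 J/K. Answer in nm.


Stokes-Einstein: R = kB*T / (6*pi*eta*D)
R = 1.381e-23 * 300 / (6 * pi * 0.00117 * 2.791e-11)
R = 6.73082e-09 m = 6.73 nm

6.73


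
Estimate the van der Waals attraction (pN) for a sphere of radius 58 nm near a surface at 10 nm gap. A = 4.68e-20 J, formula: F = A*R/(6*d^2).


Convert to SI: R = 58 nm = 5.8e-08 m, d = 10 nm = 1e-08 m
F = A * R / (6 * d^2)
F = 4.68e-20 * 5.8e-08 / (6 * (1e-08)^2)
F = 4.524e-12 N = 4.524 pN

4.524


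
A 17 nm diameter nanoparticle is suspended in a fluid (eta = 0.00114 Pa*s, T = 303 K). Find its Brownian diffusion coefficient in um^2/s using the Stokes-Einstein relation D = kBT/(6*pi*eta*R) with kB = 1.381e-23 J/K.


Radius R = 17/2 = 8.5 nm = 8.5e-09 m
D = kB*T / (6*pi*eta*R)
D = 1.381e-23 * 303 / (6 * pi * 0.00114 * 8.5e-09)
D = 2.29093e-11 m^2/s = 22.909 um^2/s

22.909


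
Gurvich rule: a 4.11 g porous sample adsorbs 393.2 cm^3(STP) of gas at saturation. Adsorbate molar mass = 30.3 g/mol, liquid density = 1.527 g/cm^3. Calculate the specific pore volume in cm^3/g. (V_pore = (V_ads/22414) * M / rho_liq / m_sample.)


Moles adsorbed n = V_ads / 22414 = 393.2 / 22414 = 1.754261e-02 mol
Liquid volume V_liq = n * M / rho_liq = 1.754261e-02 * 30.3 / 1.527 = 0.34809 cm^3
Specific pore volume V_pore = V_liq / m_sample = 0.34809 / 4.11
V_pore = 0.0847 cm^3/g

0.0847


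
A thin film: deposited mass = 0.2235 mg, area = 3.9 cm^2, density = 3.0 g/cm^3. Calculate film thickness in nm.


Convert: m = 0.2235 mg = 2.2350e-07 kg, A = 3.9 cm^2 = 3.9000e-04 m^2, rho = 3.0 g/cm^3 = 3000 kg/m^3
t = m / (A * rho)
t = 2.2350e-07 / (3.9000e-04 * 3000)
t = 1.9103e-07 m = 191.0 nm

191.0


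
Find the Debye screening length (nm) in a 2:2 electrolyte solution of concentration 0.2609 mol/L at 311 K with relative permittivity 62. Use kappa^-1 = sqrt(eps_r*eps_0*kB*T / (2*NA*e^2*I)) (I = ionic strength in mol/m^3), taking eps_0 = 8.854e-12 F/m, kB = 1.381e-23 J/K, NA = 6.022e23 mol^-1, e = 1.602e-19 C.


Ionic strength I = 0.2609 * 2^2 * 1000 = 1043.6 mol/m^3
kappa^-1 = sqrt(62 * 8.854e-12 * 1.381e-23 * 311 / (2 * 6.022e23 * (1.602e-19)^2 * 1043.6))
kappa^-1 = 0.27 nm

0.27


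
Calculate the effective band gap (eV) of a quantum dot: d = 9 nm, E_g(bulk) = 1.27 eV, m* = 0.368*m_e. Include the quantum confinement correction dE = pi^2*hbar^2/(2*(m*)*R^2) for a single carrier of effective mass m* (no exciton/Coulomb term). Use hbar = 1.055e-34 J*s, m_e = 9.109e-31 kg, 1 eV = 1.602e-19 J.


Radius R = 9/2 nm = 4.5e-09 m
Confinement energy dE = pi^2 * hbar^2 / (2 * m_eff * m_e * R^2)
dE = pi^2 * (1.055e-34)^2 / (2 * 0.368 * 9.109e-31 * (4.5e-09)^2) J, divided by 1.602e-19 J/eV
dE = 0.0505 eV
Total band gap = E_g(bulk) + dE = 1.27 + 0.0505 = 1.3205 eV

1.3205


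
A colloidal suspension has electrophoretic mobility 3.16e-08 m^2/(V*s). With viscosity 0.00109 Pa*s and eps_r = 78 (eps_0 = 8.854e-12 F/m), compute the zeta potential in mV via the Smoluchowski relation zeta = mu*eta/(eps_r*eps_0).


Smoluchowski equation: zeta = mu * eta / (eps_r * eps_0)
zeta = 3.16e-08 * 0.00109 / (78 * 8.854e-12)
zeta = 0.049875 V = 49.87 mV

49.87


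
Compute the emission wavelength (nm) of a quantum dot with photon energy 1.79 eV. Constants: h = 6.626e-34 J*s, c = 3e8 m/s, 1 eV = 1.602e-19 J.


Convert energy: E = 1.79 eV = 1.79 * 1.602e-19 = 2.86758e-19 J
lambda = h*c / E = 6.626e-34 * 3e8 / 2.86758e-19
lambda = 6.93198e-07 m = 693.2 nm

693.2


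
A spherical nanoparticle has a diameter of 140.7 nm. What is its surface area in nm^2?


Radius r = 140.7/2 = 70.35 nm
Surface area SA = 4 * pi * r^2
SA = 4 * pi * (70.35)^2
SA = 62192.51 nm^2

62192.51


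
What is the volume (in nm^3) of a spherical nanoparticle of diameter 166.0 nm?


Radius r = 166.0/2 = 83 nm
Volume V = (4/3) * pi * r^3
V = (4/3) * pi * (83)^3
V = 2395095.78 nm^3

2395095.78


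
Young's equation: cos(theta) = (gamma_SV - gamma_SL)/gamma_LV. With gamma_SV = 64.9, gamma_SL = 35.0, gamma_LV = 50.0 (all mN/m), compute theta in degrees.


cos(theta) = (gamma_SV - gamma_SL) / gamma_LV
cos(theta) = (64.9 - 35.0) / 50.0
cos(theta) = 0.598
theta = arccos(0.598) = 53.27 degrees

53.27


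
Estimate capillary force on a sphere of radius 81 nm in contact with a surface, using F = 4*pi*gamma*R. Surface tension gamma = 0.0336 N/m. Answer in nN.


Convert radius: R = 81 nm = 8.1e-08 m
F = 4 * pi * gamma * R
F = 4 * pi * 0.0336 * 8.1e-08
F = 3.42006e-08 N = 34.2006 nN

34.2006


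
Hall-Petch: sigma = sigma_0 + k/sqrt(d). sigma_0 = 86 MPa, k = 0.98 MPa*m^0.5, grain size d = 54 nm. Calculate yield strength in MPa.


d = 54 nm = 5.4e-08 m
sqrt(d) = 0.000232379
Hall-Petch contribution = k / sqrt(d) = 0.98 / 0.000232379 = 4217.2 MPa
sigma = sigma_0 + k/sqrt(d) = 86 + 4217.2 = 4303.2 MPa

4303.2


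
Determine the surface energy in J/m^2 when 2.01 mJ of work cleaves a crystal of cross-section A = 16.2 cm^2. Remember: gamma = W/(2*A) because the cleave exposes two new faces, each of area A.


Convert: A = 16.2 cm^2 = 0.00162 m^2, W = 2.01 mJ = 0.00201 J
Cleaving exposes two faces of area A, so total new surface = 2*A and gamma = W / (2*A)
gamma = 0.00201 / (2 * 0.00162)
gamma = 0.62 J/m^2

0.62


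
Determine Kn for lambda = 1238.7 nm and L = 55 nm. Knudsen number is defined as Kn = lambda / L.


Knudsen number Kn = lambda / L
Kn = 1238.7 / 55
Kn = 22.5218

22.5218


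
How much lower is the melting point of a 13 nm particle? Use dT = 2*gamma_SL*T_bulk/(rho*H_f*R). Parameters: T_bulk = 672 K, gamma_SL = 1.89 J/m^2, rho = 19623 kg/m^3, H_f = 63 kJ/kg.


Radius R = 13/2 = 6.5 nm = 6.5e-09 m
Convert H_f = 63 kJ/kg = 63000 J/kg
dT = 2 * gamma_SL * T_bulk / (rho * H_f * R)
dT = 2 * 1.89 * 672 / (19623 * 63000 * 6.5e-09)
dT = 316.1 K

316.1


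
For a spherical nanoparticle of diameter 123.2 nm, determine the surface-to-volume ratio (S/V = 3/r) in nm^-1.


Radius r = 123.2/2 = 61.6 nm
S/V = 3 / r = 3 / 61.6
S/V = 0.0487 nm^-1

0.0487


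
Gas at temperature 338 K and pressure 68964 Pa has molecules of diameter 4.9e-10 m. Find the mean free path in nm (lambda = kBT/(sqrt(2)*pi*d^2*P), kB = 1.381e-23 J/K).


Mean free path: lambda = kB*T / (sqrt(2) * pi * d^2 * P)
lambda = 1.381e-23 * 338 / (sqrt(2) * pi * (4.9e-10)^2 * 68964)
lambda = 6.34499e-08 m
lambda = 63.45 nm

63.45


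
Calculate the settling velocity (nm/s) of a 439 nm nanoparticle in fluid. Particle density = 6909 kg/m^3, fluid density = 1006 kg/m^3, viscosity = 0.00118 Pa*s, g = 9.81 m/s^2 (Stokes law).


Radius R = 439/2 nm = 2.195e-07 m
Density difference = 6909 - 1006 = 5903 kg/m^3
v = 2 * R^2 * (rho_p - rho_f) * g / (9 * eta)
v = 2 * (2.195e-07)^2 * 5903 * 9.81 / (9 * 0.00118)
v = 5.25432e-07 m/s = 525.4318 nm/s

525.4318


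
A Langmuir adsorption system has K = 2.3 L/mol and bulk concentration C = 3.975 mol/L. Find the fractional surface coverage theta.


Langmuir isotherm: theta = K*C / (1 + K*C)
K*C = 2.3 * 3.975 = 9.1425
theta = 9.1425 / (1 + 9.1425) = 9.1425 / 10.1425
theta = 0.9014

0.9014


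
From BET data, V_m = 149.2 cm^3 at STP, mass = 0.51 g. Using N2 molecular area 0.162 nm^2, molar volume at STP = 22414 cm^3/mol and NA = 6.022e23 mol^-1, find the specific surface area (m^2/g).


Number of moles in monolayer = V_m / 22414 = 149.2 / 22414 = 0.00665655
Number of molecules = moles * NA = 0.00665655 * 6.022e23
SA = molecules * sigma / mass
SA = (149.2 / 22414) * 6.022e23 * 0.162e-18 / 0.51
SA = 1273.3 m^2/g

1273.3


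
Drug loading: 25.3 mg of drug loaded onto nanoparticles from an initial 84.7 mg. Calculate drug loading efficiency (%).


Drug loading efficiency = (drug loaded / drug initial) * 100
DLE = 25.3 / 84.7 * 100
DLE = 0.2987 * 100
DLE = 29.87%

29.87


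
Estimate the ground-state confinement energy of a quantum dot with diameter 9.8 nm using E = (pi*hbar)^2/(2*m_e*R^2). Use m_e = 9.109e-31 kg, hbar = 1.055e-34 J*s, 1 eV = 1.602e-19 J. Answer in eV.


Radius R = 9.8/2 = 4.9 nm = 4.9e-09 m
E = (pi * 1.055e-34)^2 / (2 * 9.109e-31 * (4.9e-09)^2)
E(J) = 2.51138e-21
E = E(J) / 1.602e-19 = 0.0157 eV

0.0157


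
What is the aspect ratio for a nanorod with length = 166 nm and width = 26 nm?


Aspect ratio AR = length / diameter
AR = 166 / 26
AR = 6.38

6.38


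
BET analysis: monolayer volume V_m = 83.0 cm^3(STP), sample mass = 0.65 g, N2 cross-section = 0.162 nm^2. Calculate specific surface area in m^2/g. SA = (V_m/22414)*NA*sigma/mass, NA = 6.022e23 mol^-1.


Number of moles in monolayer = V_m / 22414 = 83.0 / 22414 = 0.00370304
Number of molecules = moles * NA = 0.00370304 * 6.022e23
SA = molecules * sigma / mass
SA = (83.0 / 22414) * 6.022e23 * 0.162e-18 / 0.65
SA = 555.8 m^2/g

555.8


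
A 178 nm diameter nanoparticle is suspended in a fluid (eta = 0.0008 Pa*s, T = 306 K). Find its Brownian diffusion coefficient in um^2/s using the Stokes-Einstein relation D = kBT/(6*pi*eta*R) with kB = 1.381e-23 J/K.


Radius R = 178/2 = 89 nm = 8.9e-08 m
D = kB*T / (6*pi*eta*R)
D = 1.381e-23 * 306 / (6 * pi * 0.0008 * 8.9e-08)
D = 3.14872e-12 m^2/s = 3.149 um^2/s

3.149


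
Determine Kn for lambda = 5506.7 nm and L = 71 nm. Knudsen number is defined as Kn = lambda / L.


Knudsen number Kn = lambda / L
Kn = 5506.7 / 71
Kn = 77.5592

77.5592


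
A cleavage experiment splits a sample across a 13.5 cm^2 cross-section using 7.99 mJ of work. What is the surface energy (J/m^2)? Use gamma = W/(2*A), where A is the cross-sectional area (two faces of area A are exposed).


Convert: A = 13.5 cm^2 = 0.00135 m^2, W = 7.99 mJ = 0.00799 J
Cleaving exposes two faces of area A, so total new surface = 2*A and gamma = W / (2*A)
gamma = 0.00799 / (2 * 0.00135)
gamma = 2.959 J/m^2

2.959


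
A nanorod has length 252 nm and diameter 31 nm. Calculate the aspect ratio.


Aspect ratio AR = length / diameter
AR = 252 / 31
AR = 8.13

8.13


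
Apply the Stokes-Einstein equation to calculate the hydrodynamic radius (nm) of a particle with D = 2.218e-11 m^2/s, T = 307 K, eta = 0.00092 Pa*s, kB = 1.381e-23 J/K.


Stokes-Einstein: R = kB*T / (6*pi*eta*D)
R = 1.381e-23 * 307 / (6 * pi * 0.00092 * 2.218e-11)
R = 1.10225e-08 m = 11.02 nm

11.02


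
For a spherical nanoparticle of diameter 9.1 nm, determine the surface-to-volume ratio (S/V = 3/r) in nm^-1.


Radius r = 9.1/2 = 4.55 nm
S/V = 3 / r = 3 / 4.55
S/V = 0.6593 nm^-1

0.6593


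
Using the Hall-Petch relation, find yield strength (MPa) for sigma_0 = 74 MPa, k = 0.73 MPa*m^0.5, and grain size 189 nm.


d = 189 nm = 1.89e-07 m
sqrt(d) = 0.0004347413
Hall-Petch contribution = k / sqrt(d) = 0.73 / 0.0004347413 = 1679.2 MPa
sigma = sigma_0 + k/sqrt(d) = 74 + 1679.2 = 1753.2 MPa

1753.2


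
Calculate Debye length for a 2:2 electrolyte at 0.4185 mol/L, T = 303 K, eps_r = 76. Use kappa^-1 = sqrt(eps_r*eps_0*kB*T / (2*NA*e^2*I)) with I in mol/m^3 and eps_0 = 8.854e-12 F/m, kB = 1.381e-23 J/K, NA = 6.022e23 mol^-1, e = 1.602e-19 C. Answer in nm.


Ionic strength I = 0.4185 * 2^2 * 1000 = 1674 mol/m^3
kappa^-1 = sqrt(76 * 8.854e-12 * 1.381e-23 * 303 / (2 * 6.022e23 * (1.602e-19)^2 * 1674))
kappa^-1 = 0.233 nm

0.233


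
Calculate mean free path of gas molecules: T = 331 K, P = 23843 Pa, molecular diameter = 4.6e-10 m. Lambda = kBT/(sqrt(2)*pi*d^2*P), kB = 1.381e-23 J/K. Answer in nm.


Mean free path: lambda = kB*T / (sqrt(2) * pi * d^2 * P)
lambda = 1.381e-23 * 331 / (sqrt(2) * pi * (4.6e-10)^2 * 23843)
lambda = 2.0393e-07 m
lambda = 203.93 nm

203.93


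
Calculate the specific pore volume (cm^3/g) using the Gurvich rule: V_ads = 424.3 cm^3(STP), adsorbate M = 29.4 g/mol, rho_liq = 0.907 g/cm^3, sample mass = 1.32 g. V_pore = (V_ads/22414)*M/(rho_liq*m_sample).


Moles adsorbed n = V_ads / 22414 = 424.3 / 22414 = 1.893013e-02 mol
Liquid volume V_liq = n * M / rho_liq = 1.893013e-02 * 29.4 / 0.907 = 0.61361 cm^3
Specific pore volume V_pore = V_liq / m_sample = 0.61361 / 1.32
V_pore = 0.4649 cm^3/g

0.4649


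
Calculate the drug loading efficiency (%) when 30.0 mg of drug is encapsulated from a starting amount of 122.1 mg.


Drug loading efficiency = (drug loaded / drug initial) * 100
DLE = 30.0 / 122.1 * 100
DLE = 0.2457 * 100
DLE = 24.57%

24.57


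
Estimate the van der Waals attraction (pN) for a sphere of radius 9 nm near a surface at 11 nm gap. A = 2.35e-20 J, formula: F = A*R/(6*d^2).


Convert to SI: R = 9 nm = 9e-09 m, d = 11 nm = 1.1e-08 m
F = A * R / (6 * d^2)
F = 2.35e-20 * 9e-09 / (6 * (1.1e-08)^2)
F = 2.91322e-13 N = 0.291 pN

0.291


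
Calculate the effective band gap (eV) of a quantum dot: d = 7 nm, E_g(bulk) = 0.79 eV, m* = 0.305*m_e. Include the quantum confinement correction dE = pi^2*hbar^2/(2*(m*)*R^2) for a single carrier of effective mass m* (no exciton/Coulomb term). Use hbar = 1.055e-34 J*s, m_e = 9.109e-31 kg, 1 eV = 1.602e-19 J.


Radius R = 7/2 nm = 3.5e-09 m
Confinement energy dE = pi^2 * hbar^2 / (2 * m_eff * m_e * R^2)
dE = pi^2 * (1.055e-34)^2 / (2 * 0.305 * 9.109e-31 * (3.5e-09)^2) J, divided by 1.602e-19 J/eV
dE = 0.1007 eV
Total band gap = E_g(bulk) + dE = 0.79 + 0.1007 = 0.8907 eV

0.8907


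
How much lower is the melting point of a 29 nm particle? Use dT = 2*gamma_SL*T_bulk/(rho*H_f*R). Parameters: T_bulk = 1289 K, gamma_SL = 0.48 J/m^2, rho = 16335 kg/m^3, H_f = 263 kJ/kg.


Radius R = 29/2 = 14.5 nm = 1.45e-08 m
Convert H_f = 263 kJ/kg = 263000 J/kg
dT = 2 * gamma_SL * T_bulk / (rho * H_f * R)
dT = 2 * 0.48 * 1289 / (16335 * 263000 * 1.45e-08)
dT = 19.9 K

19.9


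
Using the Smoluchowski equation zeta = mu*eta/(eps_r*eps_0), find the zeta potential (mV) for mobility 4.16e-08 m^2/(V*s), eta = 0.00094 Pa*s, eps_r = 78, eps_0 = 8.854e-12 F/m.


Smoluchowski equation: zeta = mu * eta / (eps_r * eps_0)
zeta = 4.16e-08 * 0.00094 / (78 * 8.854e-12)
zeta = 0.056622 V = 56.62 mV

56.62


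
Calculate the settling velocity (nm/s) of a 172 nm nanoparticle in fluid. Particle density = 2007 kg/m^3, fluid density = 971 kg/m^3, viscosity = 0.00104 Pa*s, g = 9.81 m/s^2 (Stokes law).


Radius R = 172/2 nm = 8.6e-08 m
Density difference = 2007 - 971 = 1036 kg/m^3
v = 2 * R^2 * (rho_p - rho_f) * g / (9 * eta)
v = 2 * (8.6e-08)^2 * 1036 * 9.81 / (9 * 0.00104)
v = 1.60613e-08 m/s = 16.0613 nm/s

16.0613


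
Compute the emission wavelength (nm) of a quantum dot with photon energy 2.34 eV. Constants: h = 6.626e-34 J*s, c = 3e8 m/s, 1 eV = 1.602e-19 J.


Convert energy: E = 2.34 eV = 2.34 * 1.602e-19 = 3.74868e-19 J
lambda = h*c / E = 6.626e-34 * 3e8 / 3.74868e-19
lambda = 5.30267e-07 m = 530.3 nm

530.3


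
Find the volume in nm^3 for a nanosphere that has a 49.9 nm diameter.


Radius r = 49.9/2 = 24.95 nm
Volume V = (4/3) * pi * r^3
V = (4/3) * pi * (24.95)^3
V = 65057.93 nm^3

65057.93


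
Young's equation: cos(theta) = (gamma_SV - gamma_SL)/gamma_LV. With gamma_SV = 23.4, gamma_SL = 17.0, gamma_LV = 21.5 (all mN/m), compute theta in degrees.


cos(theta) = (gamma_SV - gamma_SL) / gamma_LV
cos(theta) = (23.4 - 17.0) / 21.5
cos(theta) = 0.297674
theta = arccos(0.297674) = 72.68 degrees

72.68


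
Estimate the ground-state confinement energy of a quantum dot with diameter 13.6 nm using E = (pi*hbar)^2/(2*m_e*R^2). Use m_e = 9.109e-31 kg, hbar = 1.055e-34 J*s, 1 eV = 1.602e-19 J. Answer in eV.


Radius R = 13.6/2 = 6.8 nm = 6.8e-09 m
E = (pi * 1.055e-34)^2 / (2 * 9.109e-31 * (6.8e-09)^2)
E(J) = 1.30403e-21
E = E(J) / 1.602e-19 = 0.0081 eV

0.0081


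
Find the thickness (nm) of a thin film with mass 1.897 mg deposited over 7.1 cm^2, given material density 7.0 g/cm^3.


Convert: m = 1.897 mg = 1.8970e-06 kg, A = 7.1 cm^2 = 7.1000e-04 m^2, rho = 7.0 g/cm^3 = 7000 kg/m^3
t = m / (A * rho)
t = 1.8970e-06 / (7.1000e-04 * 7000)
t = 3.8169e-07 m = 381.7 nm

381.7


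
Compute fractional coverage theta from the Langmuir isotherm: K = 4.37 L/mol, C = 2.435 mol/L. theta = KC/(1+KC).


Langmuir isotherm: theta = K*C / (1 + K*C)
K*C = 4.37 * 2.435 = 10.64095
theta = 10.64095 / (1 + 10.64095) = 10.64095 / 11.64095
theta = 0.9141

0.9141


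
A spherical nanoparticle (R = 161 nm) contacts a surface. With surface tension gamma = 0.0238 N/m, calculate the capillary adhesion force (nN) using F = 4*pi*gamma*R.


Convert radius: R = 161 nm = 1.61e-07 m
F = 4 * pi * gamma * R
F = 4 * pi * 0.0238 * 1.61e-07
F = 4.81518e-08 N = 48.1518 nN

48.1518


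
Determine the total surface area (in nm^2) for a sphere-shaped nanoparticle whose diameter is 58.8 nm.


Radius r = 58.8/2 = 29.4 nm
Surface area SA = 4 * pi * r^2
SA = 4 * pi * (29.4)^2
SA = 10861.87 nm^2

10861.87


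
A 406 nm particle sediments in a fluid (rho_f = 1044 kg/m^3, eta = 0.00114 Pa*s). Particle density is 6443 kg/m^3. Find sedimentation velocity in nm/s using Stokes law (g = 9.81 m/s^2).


Radius R = 406/2 nm = 2.03e-07 m
Density difference = 6443 - 1044 = 5399 kg/m^3
v = 2 * R^2 * (rho_p - rho_f) * g / (9 * eta)
v = 2 * (2.03e-07)^2 * 5399 * 9.81 / (9 * 0.00114)
v = 4.25458e-07 m/s = 425.4583 nm/s

425.4583


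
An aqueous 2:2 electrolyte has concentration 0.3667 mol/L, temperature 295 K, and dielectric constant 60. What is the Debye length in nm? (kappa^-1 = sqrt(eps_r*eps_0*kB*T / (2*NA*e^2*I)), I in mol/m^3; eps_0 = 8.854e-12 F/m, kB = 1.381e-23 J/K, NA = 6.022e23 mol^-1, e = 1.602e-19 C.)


Ionic strength I = 0.3667 * 2^2 * 1000 = 1466.8 mol/m^3
kappa^-1 = sqrt(60 * 8.854e-12 * 1.381e-23 * 295 / (2 * 6.022e23 * (1.602e-19)^2 * 1466.8))
kappa^-1 = 0.218 nm

0.218
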